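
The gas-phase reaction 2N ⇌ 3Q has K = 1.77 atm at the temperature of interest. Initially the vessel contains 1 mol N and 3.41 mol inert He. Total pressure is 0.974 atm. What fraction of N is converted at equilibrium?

Take 1 mol N as basis and let X be its fractional conversion, so ξ = 0.5X.
At extent ξ: n_N = 1 − X; n_Q = 1.5X; n_I = 3.41 (inert).
Total moles n_T = 4.41 + 0.5X.
With p_i = (n_i/n_T)P, K = p_Q^3 / (p_N^2).
Equating to 1.77 atm and solving on 0 < X < 1: X = 0.663.

X = 0.663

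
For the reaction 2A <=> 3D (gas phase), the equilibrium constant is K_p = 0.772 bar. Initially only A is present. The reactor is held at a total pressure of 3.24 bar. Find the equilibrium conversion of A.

X = 0.332

Take 1 mol A as basis and let X be its fractional conversion, so ξ = 0.5X.
Mole table: n_A = 1 − X; n_D = 1.5X.
n_T = Σnᵢ = 1 + 0.5X.
y_i = n_i/n_T, p_i = y_i·P. K_p = p_D^3 / (p_A^2).
Setting this equal to 0.772 bar and taking the physical root (0 < X < 1) gives X = 0.332.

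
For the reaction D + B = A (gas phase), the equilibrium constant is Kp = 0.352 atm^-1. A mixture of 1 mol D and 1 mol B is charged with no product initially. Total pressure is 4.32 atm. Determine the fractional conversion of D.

Let X = conversion of D (basis 1 mol D); extent of reaction ξ = X.
At extent ξ: n_D = 1 − X; n_B = 1 − X; n_A = X.
Summing: n_T = 2 − X.
Mole fractions y_i = n_i/n_T; Kp = p_A / (p_D p_B) with p_i = y_i·P.
Equating to 0.352 atm^-1 and solving on 0 < X < 1: X = 0.370.

X = 0.370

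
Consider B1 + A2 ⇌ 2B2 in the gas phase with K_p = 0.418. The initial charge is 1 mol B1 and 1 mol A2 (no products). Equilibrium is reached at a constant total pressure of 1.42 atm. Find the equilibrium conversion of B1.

Basis: 1 mol B1 initially; let X = conversion of B1. Extent ξ = X.
At extent ξ: n_B1 = 1 − X; n_A2 = 1 − X; n_B2 = 2X.
n_T stays at 2 (no change in mole number).
With p_i = (n_i/n_T)P, K_p = p_B2^2 / (p_B1 p_A2).
Equating to 0.418 and solving on 0 < X < 1: X = 0.244.

X = 0.244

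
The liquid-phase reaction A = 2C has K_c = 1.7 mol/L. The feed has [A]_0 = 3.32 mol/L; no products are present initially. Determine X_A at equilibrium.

Let X = conversion of A; extent ξ = 3.32·X mol/L.
Concentrations: [A] = 3.32 − 3.32X; [C] = 6.64X.
K_c = [C]^2 / ([A]).
Setting equal to 1.7 and solving for X on (0,1) gives X = 0.299.

X = 0.299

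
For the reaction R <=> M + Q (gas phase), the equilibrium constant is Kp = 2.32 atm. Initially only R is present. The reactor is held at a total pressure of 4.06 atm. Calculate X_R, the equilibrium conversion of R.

X = 0.603

Take 1 mol R as basis and let X be its fractional conversion, so ξ = X.
Moles: n_R = 1 − X; n_M = X; n_Q = X.
Total moles n_T = 1 + X.
y_i = n_i/n_T, p_i = y_i·P. Kp = p_M p_Q / (p_R).
Setting this equal to 2.32 atm and taking the physical root (0 < X < 1) gives X = 0.603.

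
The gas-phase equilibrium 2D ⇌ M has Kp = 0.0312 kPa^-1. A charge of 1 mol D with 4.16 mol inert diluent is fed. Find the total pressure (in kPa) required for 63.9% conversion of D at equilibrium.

Basis: 1 mol D initially; let X = conversion of D. Extent ξ = 0.5X.
Moles: n_D = 1 − X; n_M = 0.5X; n_I = 4.16 (inert).
Total moles n_T = 5.16 − 0.5X.
Kp = p_M / (p_D^2) with p_i = (n_i/n_T)·P.
At X = 0.639: the mole-fraction product g(X) = Π y_i^ν_i = 11.87. Since Kp = g(X)·P^{-1}, P = (g/Kp)^(1/1) = (11.87/0.0312)^(1/1) = 380 kPa.

P = 380 kPa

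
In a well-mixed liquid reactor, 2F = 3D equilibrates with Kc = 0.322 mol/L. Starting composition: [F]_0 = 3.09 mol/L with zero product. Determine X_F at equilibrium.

Let X = conversion of F; extent ξ = 3.09X/2 mol/L.
Concentrations: [F] = 3.09 − 3.09X; [D] = 4.63X.
Kc = [D]^3 / ([F]^2).
Setting equal to 0.322 and solving for X on (0,1) gives X = 0.257.

X = 0.257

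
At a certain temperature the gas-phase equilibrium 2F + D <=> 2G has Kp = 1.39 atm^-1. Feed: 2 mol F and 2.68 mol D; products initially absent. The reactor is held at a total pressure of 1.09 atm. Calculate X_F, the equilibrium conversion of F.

Basis: 2 mol F initially; let X = conversion of F. Extent ξ = X.
At extent ξ: n_F = 2 − 2X; n_D = 2.68 − X; n_G = 2X.
n_T = Σnᵢ = 4.68 − X.
With p_i = (n_i/n_T)P, Kp = p_G^2 / (p_F^2 p_D).
Setting this equal to 1.39 atm^-1 and taking the physical root (0 < X < 1) gives X = 0.471.

X = 0.471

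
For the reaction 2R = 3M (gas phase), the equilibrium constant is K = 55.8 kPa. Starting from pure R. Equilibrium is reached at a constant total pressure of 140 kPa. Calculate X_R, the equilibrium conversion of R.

Let X = conversion of R (basis 1 mol R); extent of reaction ξ = 0.5X.
Species balance: n_R = 1 − X; n_M = 1.5X.
Total moles n_T = 1 + 0.5X.
With p_i = (n_i/n_T)P, K = p_M^3 / (p_R^2).
Substituting and setting equal to 55.8 kPa gives a polynomial in X; the root in (0,1) is X = 0.379.

X = 0.379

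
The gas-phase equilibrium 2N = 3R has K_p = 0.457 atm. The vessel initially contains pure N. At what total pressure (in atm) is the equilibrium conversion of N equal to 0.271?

Basis: 1 mol N initially; let X = conversion of N. Extent ξ = 0.5X.
Mole table: n_N = 1 − X; n_R = 1.5X.
Summing: n_T = 1 + 0.5X.
K_p = p_R^3 / (p_N^2) with p_i = (n_i/n_T)·P.
At X = 0.271: the mole-fraction product g(X) = Π y_i^ν_i = 0.1113. Since K_p = g(X)·P^{1}, P = (K_p/g)^(1/1) = (0.457/0.1113)^(1/1) = 4.11 atm.

P = 4.11 atm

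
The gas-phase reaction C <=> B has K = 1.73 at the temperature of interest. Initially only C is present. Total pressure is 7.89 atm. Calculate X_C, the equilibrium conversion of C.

Let X = conversion of C (basis 1 mol C); extent of reaction ξ = X.
Moles: n_C = 1 − X; n_B = X.
n_T stays at 1 (no change in mole number).
y_i = n_i/n_T, p_i = y_i·P. K = p_B / (p_C).
This yields a degree-1 equation in X; solving on (0,1), X = 0.634.

X = 0.634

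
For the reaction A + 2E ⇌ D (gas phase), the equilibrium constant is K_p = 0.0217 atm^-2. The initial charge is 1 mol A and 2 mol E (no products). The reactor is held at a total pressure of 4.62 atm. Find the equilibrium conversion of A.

X = 0.155

Take 1 mol A as basis and let X be its fractional conversion, so ξ = X.
Species balance: n_A = 1 − X; n_E = 2 − 2X; n_D = X.
Total moles n_T = 3 − 2X.
With p_i = (n_i/n_T)P, K_p = p_D / (p_A p_E^2).
Substituting and setting equal to 0.0217 atm^-2 gives a polynomial in X; the root in (0,1) is X = 0.155.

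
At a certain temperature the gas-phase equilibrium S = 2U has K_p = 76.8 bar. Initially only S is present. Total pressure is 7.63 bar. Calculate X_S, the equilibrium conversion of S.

Basis: 1 mol S initially; let X = conversion of S. Extent ξ = X.
Mole table: n_S = 1 − X; n_U = 2X.
Total moles n_T = 1 + X.
With p_i = (n_i/n_T)P, K_p = p_U^2 / (p_S).
This yields a degree-2 equation in X; solving on (0,1), X = 0.846.

X = 0.846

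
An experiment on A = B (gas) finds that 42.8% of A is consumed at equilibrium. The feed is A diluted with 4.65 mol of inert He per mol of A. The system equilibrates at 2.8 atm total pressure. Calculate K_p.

Take 1 mol A as basis and let X be its fractional conversion, so ξ = X.
At extent ξ: n_A = 1 − X; n_B = X; n_I = 4.65 (inert).
Total moles n_T = 5.65 (Δν = 0, constant).
At X = 0.428: n_A = 0.572, n_B = 0.428, n_T = 5.65.
p_i = (n_i/n_T)·P. K_p = p_B / (p_A) = 0.748.

K_p = 0.748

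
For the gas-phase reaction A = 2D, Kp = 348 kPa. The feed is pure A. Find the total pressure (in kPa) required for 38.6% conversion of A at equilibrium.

Take 1 mol A as basis and let X be its fractional conversion, so ξ = X.
At extent ξ: n_A = 1 − X; n_D = 2X.
Summing: n_T = 1 + X.
Kp = p_D^2 / (p_A) with p_i = (n_i/n_T)·P.
At X = 0.386: the mole-fraction product g(X) = Π y_i^ν_i = 0.7003. Since Kp = g(X)·P^{1}, P = (Kp/g)^(1/1) = (348/0.7003)^(1/1) = 497 kPa.

P = 497 kPa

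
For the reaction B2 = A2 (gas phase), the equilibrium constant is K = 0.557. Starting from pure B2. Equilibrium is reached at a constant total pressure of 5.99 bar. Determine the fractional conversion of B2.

X = 0.358

Let X = conversion of B2 (basis 1 mol B2); extent of reaction ξ = X.
Species balance: n_B2 = 1 − X; n_A2 = X.
n_T stays at 1 (no change in mole number).
y_i = n_i/n_T, p_i = y_i·P. K = p_A2 / (p_B2).
Setting this equal to 0.557 and taking the physical root (0 < X < 1) gives X = 0.358.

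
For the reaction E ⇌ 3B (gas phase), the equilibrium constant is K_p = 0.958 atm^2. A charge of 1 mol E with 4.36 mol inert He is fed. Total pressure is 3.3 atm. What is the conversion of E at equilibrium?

Basis: 1 mol E initially; let X = conversion of E. Extent ξ = X.
Mole table: n_E = 1 − X; n_B = 3X; n_I = 4.36 (inert).
n_T = Σnᵢ = 5.36 + 2X.
y_i = n_i/n_T, p_i = y_i·P. K_p = p_B^3 / (p_E).
Equating to 0.958 atm^2 and solving on 0 < X < 1: X = 0.418.

X = 0.418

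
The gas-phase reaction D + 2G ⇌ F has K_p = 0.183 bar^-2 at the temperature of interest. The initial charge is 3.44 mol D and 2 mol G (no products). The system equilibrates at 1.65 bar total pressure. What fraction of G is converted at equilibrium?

Let X = conversion of G (basis 2 mol G); extent of reaction ξ = X.
Species balance: n_D = 3.44 − X; n_G = 2 − 2X; n_F = X.
Summing: n_T = 5.44 − 2X.
y_i = n_i/n_T, p_i = y_i·P. K_p = p_F / (p_D p_G^2).
Setting this equal to 0.183 bar^-2 and taking the physical root (0 < X < 1) gives X = 0.172.

X = 0.172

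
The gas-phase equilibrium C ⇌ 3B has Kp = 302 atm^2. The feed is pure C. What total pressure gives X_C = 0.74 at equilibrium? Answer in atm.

Take 1 mol C as basis and let X be its fractional conversion, so ξ = X.
At extent ξ: n_C = 1 − X; n_B = 3X.
Total moles n_T = 1 + 2X.
Kp = p_B^3 / (p_C) with p_i = (n_i/n_T)·P.
At X = 0.74: the mole-fraction product g(X) = Π y_i^ν_i = 6.842. Since Kp = g(X)·P^{2}, P = (Kp/g)^(1/2) = (302/6.842)^(1/2) = 6.64 atm.

P = 6.64 atm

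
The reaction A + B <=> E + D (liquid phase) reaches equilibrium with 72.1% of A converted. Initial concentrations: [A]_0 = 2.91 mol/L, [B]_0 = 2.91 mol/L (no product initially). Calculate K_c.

K_c = 6.68

Let X = conversion of A.
Concentrations: [A] = 2.91 − 2.91X; [B] = 2.91 − 2.91X; [E] = 2.91X; [D] = 2.91X.
At X = 0.721: [A] = 0.812, [B] = 0.812, [E] = 2.1, [D] = 2.1.
K_c = [E] [D] / ([A] [B]) = 6.68.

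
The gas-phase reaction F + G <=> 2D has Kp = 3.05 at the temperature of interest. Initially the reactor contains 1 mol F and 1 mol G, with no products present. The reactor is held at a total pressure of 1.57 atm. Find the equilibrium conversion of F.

X = 0.466

Let X = conversion of F (basis 1 mol F); extent of reaction ξ = X.
Moles: n_F = 1 − X; n_G = 1 − X; n_D = 2X.
Since Δν = 0, n_T = 2 throughout.
Mole fractions y_i = n_i/n_T; Kp = p_D^2 / (p_F p_G) with p_i = y_i·P.
This yields a degree-2 equation in X; solving on (0,1), X = 0.466.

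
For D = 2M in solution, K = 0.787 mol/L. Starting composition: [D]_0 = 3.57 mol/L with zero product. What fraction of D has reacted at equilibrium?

X = 0.209

Let X = conversion of D; extent ξ = 3.57·X mol/L.
Concentrations: [D] = 3.57 − 3.57X; [M] = 7.14X.
K = [M]^2 / ([D]).
This equals 0.787 at X = 0.209 (the root in 0 < X < 1).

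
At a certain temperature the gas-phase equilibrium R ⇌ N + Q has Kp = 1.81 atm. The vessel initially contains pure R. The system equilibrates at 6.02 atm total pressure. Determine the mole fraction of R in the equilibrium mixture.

Let X = conversion of R (basis 1 mol R); extent of reaction ξ = X.
Mole table: n_R = 1 − X; n_N = X; n_Q = X.
Summing: n_T = 1 + X.
Mole fractions y_i = n_i/n_T; Kp = p_N p_Q / (p_R) with p_i = y_i·P.
This yields a degree-2 equation in X; solving on (0,1), X = 0.481.
Then n_R = 0.519, n_T = 1.48, so y_R = 0.351.

y_R = 0.351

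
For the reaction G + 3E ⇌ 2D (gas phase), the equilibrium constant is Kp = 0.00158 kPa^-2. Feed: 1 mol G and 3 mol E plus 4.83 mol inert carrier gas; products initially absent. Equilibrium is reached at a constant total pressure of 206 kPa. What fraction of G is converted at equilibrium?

Take 1 mol G as basis and let X be its fractional conversion, so ξ = X.
Moles: n_G = 1 − X; n_E = 3 − 3X; n_D = 2X; n_I = 4.83 (inert).
n_T = Σnᵢ = 8.83 − 2X.
y_i = n_i/n_T, p_i = y_i·P. Kp = p_D^2 / (p_G p_E^3).
Setting this equal to 0.00158 kPa^-2 and taking the physical root (0 < X < 1) gives X = 0.552.

X = 0.552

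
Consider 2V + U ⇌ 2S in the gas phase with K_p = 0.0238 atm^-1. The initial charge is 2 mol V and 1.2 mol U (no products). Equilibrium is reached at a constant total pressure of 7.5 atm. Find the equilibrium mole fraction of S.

y_S = 0.131

Basis: 2 mol V initially; let X = conversion of V. Extent ξ = X.
Moles: n_V = 2 − 2X; n_U = 1.2 − X; n_S = 2X.
n_T = Σnᵢ = 3.2 − X.
With p_i = (n_i/n_T)P, K_p = p_S^2 / (p_V^2 p_U).
Equating to 0.0238 atm^-1 and solving on 0 < X < 1: X = 0.196.
Then n_S = 0.393, n_T = 3, so y_S = 0.131.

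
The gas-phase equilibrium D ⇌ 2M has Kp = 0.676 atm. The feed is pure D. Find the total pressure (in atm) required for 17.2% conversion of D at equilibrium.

Basis: 1 mol D initially; let X = conversion of D. Extent ξ = X.
At extent ξ: n_D = 1 − X; n_M = 2X.
Summing: n_T = 1 + X.
Kp = p_M^2 / (p_D) with p_i = (n_i/n_T)·P.
At X = 0.172: the mole-fraction product g(X) = Π y_i^ν_i = 0.1219. Since Kp = g(X)·P^{1}, P = (Kp/g)^(1/1) = (0.676/0.1219)^(1/1) = 5.54 atm.

P = 5.54 atm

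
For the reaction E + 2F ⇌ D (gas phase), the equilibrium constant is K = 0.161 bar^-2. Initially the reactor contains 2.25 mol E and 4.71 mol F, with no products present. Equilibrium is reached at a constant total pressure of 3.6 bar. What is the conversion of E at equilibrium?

X = 0.399

Let X = conversion of E (basis 2.25 mol E); extent of reaction ξ = 2.25X.
At extent ξ: n_E = 2.25 − 2.25X; n_F = 4.71 − 4.5X; n_D = 2.25X.
Summing: n_T = 6.96 − 4.5X.
With p_i = (n_i/n_T)P, K = p_D / (p_E p_F^2).
Equating to 0.161 bar^-2 and solving on 0 < X < 1: X = 0.399.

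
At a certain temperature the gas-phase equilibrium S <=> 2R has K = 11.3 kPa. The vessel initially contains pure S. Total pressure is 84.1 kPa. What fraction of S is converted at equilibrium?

Basis: 1 mol S initially; let X = conversion of S. Extent ξ = X.
Species balance: n_S = 1 − X; n_R = 2X.
n_T = Σnᵢ = 1 + X.
y_i = n_i/n_T, p_i = y_i·P. K = p_R^2 / (p_S).
This yields a degree-2 equation in X; solving on (0,1), X = 0.180.

X = 0.180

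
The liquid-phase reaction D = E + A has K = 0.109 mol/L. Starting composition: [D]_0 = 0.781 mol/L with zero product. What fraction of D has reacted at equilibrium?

Let X = conversion of D; extent ξ = 0.781·X mol/L.
Concentrations: [D] = 0.781 − 0.781X; [E] = 0.781X; [A] = 0.781X.
K = [E] [A] / ([D]).
Setting equal to 0.109 and solving for X on (0,1) gives X = 0.310.

X = 0.310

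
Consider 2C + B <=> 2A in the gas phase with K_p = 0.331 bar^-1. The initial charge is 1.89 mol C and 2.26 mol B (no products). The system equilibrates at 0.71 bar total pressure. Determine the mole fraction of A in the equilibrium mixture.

y_A = 0.125

Let X = conversion of C (basis 1.89 mol C); extent of reaction ξ = 0.945X.
Mole table: n_C = 1.89 − 1.89X; n_B = 2.26 − 0.945X; n_A = 1.89X.
Total moles n_T = 4.15 − 0.945X.
y_i = n_i/n_T, p_i = y_i·P. K_p = p_A^2 / (p_C^2 p_B).
Setting this equal to 0.331 bar^-1 and taking the physical root (0 < X < 1) gives X = 0.258.
Then n_A = 0.488, n_T = 3.91, so y_A = 0.125.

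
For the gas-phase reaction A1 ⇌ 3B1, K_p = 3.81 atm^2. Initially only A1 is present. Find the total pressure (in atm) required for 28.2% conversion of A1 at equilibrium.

P = 3.32 atm

Let X = conversion of A1 (basis 1 mol A1); extent of reaction ξ = X.
Moles: n_A1 = 1 − X; n_B1 = 3X.
Summing: n_T = 1 + 2X.
K_p = p_B1^3 / (p_A1) with p_i = (n_i/n_T)·P.
At X = 0.282: the mole-fraction product g(X) = Π y_i^ν_i = 0.3448. Since K_p = g(X)·P^{2}, P = (K_p/g)^(1/2) = (3.81/0.3448)^(1/2) = 3.32 atm.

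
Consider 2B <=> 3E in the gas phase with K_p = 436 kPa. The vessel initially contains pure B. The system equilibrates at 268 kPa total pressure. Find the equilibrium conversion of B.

X = 0.519

Take 1 mol B as basis and let X be its fractional conversion, so ξ = 0.5X.
Species balance: n_B = 1 − X; n_E = 1.5X.
n_T = Σnᵢ = 1 + 0.5X.
Mole fractions y_i = n_i/n_T; K_p = p_E^3 / (p_B^2) with p_i = y_i·P.
This yields a degree-3 equation in X; solving on (0,1), X = 0.519.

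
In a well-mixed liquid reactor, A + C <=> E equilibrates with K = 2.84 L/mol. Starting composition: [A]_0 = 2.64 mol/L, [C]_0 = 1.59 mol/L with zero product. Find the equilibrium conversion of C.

X = 0.796

Let X = conversion of C; extent ξ = 1.59·X mol/L.
Concentrations: [A] = 2.64 − 1.59X; [C] = 1.59 − 1.59X; [E] = 1.59X.
K = [E] / ([A] [C]).
Solving K = 2.84 for X ∈ (0,1): X = 0.796.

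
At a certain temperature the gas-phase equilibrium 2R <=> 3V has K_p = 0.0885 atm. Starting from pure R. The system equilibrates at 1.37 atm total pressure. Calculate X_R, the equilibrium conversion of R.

Basis: 1 mol R initially; let X = conversion of R. Extent ξ = 0.5X.
Moles: n_R = 1 − X; n_V = 1.5X.
Summing: n_T = 1 + 0.5X.
Mole fractions y_i = n_i/n_T; K_p = p_V^3 / (p_R^2) with p_i = y_i·P.
Setting this equal to 0.0885 atm and taking the physical root (0 < X < 1) gives X = 0.233.

X = 0.233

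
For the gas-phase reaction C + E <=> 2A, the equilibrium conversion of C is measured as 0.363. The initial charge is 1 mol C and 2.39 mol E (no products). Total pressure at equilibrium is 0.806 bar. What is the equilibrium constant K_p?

Take 1 mol C as basis and let X be its fractional conversion, so ξ = X.
Moles: n_C = 1 − X; n_E = 2.39 − X; n_A = 2X.
n_T stays at 3.39 (no change in mole number).
At X = 0.363: n_C = 0.637, n_E = 2.03, n_A = 0.726, n_T = 3.39.
p_i = (n_i/n_T)·P. K_p = p_A^2 / (p_C p_E) = 0.408.

K_p = 0.408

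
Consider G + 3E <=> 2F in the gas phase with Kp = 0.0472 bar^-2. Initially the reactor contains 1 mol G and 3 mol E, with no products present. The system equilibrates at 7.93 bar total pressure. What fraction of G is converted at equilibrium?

X = 0.444

Let X = conversion of G (basis 1 mol G); extent of reaction ξ = X.
Species balance: n_G = 1 − X; n_E = 3 − 3X; n_F = 2X.
n_T = Σnᵢ = 4 − 2X.
With p_i = (n_i/n_T)P, Kp = p_F^2 / (p_G p_E^3).
Equating to 0.0472 bar^-2 and solving on 0 < X < 1: X = 0.444.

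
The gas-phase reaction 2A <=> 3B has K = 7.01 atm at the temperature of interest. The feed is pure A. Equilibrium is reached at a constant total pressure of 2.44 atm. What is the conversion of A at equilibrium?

X = 0.579

Basis: 1 mol A initially; let X = conversion of A. Extent ξ = 0.5X.
Moles: n_A = 1 − X; n_B = 1.5X.
Total moles n_T = 1 + 0.5X.
With p_i = (n_i/n_T)P, K = p_B^3 / (p_A^2).
This yields a degree-3 equation in X; solving on (0,1), X = 0.579.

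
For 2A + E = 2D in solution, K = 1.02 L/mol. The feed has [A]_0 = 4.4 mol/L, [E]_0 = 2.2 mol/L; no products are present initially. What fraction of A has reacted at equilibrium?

Let X = conversion of A; extent ξ = 4.4X/2 mol/L.
Concentrations: [A] = 4.4 − 4.4X; [E] = 2.2 − 2.2X; [D] = 4.4X.
K = [D]^2 / ([A]^2 [E]).
Equating to 1.02 L/mol: the physical root is X = 0.511.

X = 0.511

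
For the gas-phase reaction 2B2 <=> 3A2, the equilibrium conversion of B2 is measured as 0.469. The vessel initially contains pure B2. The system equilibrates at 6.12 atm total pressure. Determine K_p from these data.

K_p = 6.12 atm

Let X = conversion of B2 (basis 1 mol B2); extent of reaction ξ = 0.5X.
Mole table: n_B2 = 1 − X; n_A2 = 1.5X.
n_T = Σnᵢ = 1 + 0.5X.
At X = 0.469: n_B2 = 0.531, n_A2 = 0.704, n_T = 1.23.
p_i = (n_i/n_T)·P. K_p = p_A2^3 / (p_B2^2) = 6.12 atm.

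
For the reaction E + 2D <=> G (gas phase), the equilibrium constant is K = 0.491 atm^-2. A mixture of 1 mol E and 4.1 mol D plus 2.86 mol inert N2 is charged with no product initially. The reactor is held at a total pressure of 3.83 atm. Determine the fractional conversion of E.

Let X = conversion of E (basis 1 mol E); extent of reaction ξ = X.
Species balance: n_E = 1 − X; n_D = 4.1 − 2X; n_G = X; n_I = 2.86 (inert).
Summing: n_T = 7.96 − 2X.
With p_i = (n_i/n_T)P, K = p_G / (p_E p_D^2).
Substituting and setting equal to 0.491 atm^-2 gives a polynomial in X; the root in (0,1) is X = 0.575.

X = 0.575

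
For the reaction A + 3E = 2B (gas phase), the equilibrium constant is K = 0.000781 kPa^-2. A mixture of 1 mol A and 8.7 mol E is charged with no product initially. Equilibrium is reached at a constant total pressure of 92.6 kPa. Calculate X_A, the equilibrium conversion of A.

Let X = conversion of A (basis 1 mol A); extent of reaction ξ = X.
Species balance: n_A = 1 − X; n_E = 8.7 − 3X; n_B = 2X.
Summing: n_T = 9.7 − 2X.
With p_i = (n_i/n_T)P, K = p_B^2 / (p_A p_E^3).
This yields a degree-4 equation in X; solving on (0,1), X = 0.872.

X = 0.872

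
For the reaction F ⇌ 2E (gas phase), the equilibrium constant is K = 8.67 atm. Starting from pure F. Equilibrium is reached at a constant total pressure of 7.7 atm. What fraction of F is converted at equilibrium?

Basis: 1 mol F initially; let X = conversion of F. Extent ξ = X.
Species balance: n_F = 1 − X; n_E = 2X.
n_T = Σnᵢ = 1 + X.
With p_i = (n_i/n_T)P, K = p_E^2 / (p_F).
This yields a degree-2 equation in X; solving on (0,1), X = 0.469.

X = 0.469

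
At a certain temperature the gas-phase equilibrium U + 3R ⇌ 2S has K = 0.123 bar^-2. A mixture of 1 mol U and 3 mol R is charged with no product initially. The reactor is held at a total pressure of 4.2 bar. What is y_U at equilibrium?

Basis: 1 mol U initially; let X = conversion of U. Extent ξ = X.
Mole table: n_U = 1 − X; n_R = 3 − 3X; n_S = 2X.
Summing: n_T = 4 − 2X.
With p_i = (n_i/n_T)P, K = p_S^2 / (p_U p_R^3).
This yields a degree-4 equation in X; solving on (0,1), X = 0.414.
Then n_U = 0.586, n_T = 3.17, so y_U = 0.185.

y_U = 0.185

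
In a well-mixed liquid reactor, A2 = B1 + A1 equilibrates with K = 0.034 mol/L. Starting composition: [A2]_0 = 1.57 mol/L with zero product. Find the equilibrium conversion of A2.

X = 0.137

Let X = conversion of A2; extent ξ = 1.57·X mol/L.
Concentrations: [A2] = 1.57 − 1.57X; [B1] = 1.57X; [A1] = 1.57X.
K = [B1] [A1] / ([A2]).
This equals 0.034 at X = 0.137 (the root in 0 < X < 1).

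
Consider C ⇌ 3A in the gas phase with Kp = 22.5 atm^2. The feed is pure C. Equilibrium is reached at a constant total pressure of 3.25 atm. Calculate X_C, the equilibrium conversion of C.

X = 0.540

Let X = conversion of C (basis 1 mol C); extent of reaction ξ = X.
At extent ξ: n_C = 1 − X; n_A = 3X.
n_T = Σnᵢ = 1 + 2X.
Mole fractions y_i = n_i/n_T; Kp = p_A^3 / (p_C) with p_i = y_i·P.
This yields a degree-3 equation in X; solving on (0,1), X = 0.540.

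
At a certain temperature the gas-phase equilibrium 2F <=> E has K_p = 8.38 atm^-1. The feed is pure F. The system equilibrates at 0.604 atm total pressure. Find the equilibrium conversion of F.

X = 0.783

Let X = conversion of F (basis 1 mol F); extent of reaction ξ = 0.5X.
Moles: n_F = 1 − X; n_E = 0.5X.
Summing: n_T = 1 − 0.5X.
With p_i = (n_i/n_T)P, K_p = p_E / (p_F^2).
Substituting and setting equal to 8.38 atm^-1 gives a polynomial in X; the root in (0,1) is X = 0.783.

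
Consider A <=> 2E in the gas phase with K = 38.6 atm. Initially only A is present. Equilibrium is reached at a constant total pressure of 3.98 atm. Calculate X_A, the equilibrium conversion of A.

Basis: 1 mol A initially; let X = conversion of A. Extent ξ = X.
At extent ξ: n_A = 1 − X; n_E = 2X.
Total moles n_T = 1 + X.
y_i = n_i/n_T, p_i = y_i·P. K = p_E^2 / (p_A).
This yields a degree-2 equation in X; solving on (0,1), X = 0.841.

X = 0.841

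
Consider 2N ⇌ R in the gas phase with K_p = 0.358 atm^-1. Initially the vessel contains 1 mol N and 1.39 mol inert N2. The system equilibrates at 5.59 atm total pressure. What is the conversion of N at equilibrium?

Take 1 mol N as basis and let X be its fractional conversion, so ξ = 0.5X.
Mole table: n_N = 1 − X; n_R = 0.5X; n_I = 1.39 (inert).
n_T = Σnᵢ = 2.39 − 0.5X.
y_i = n_i/n_T, p_i = y_i·P. K_p = p_R / (p_N^2).
Substituting and setting equal to 0.358 atm^-1 gives a polynomial in X; the root in (0,1) is X = 0.488.

X = 0.488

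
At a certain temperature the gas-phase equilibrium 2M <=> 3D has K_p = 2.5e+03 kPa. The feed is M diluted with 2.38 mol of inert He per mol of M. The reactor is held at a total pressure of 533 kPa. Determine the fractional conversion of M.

X = 0.728

Let X = conversion of M (basis 1 mol M); extent of reaction ξ = 0.5X.
Moles: n_M = 1 − X; n_D = 1.5X; n_I = 2.38 (inert).
Total moles n_T = 3.38 + 0.5X.
With p_i = (n_i/n_T)P, K_p = p_D^3 / (p_M^2).
This yields a degree-3 equation in X; solving on (0,1), X = 0.728.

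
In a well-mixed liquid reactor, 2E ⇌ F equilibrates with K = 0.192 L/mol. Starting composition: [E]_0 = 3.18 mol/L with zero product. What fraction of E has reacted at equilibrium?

Let X = conversion of E; extent ξ = 3.18X/2 mol/L.
Concentrations: [E] = 3.18 − 3.18X; [F] = 1.59X.
K = [F] / ([E]^2).
Solving K = 0.192 for X ∈ (0,1): X = 0.416.

X = 0.416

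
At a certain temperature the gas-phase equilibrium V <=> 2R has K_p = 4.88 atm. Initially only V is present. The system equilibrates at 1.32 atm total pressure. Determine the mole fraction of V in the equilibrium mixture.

Basis: 1 mol V initially; let X = conversion of V. Extent ξ = X.
At extent ξ: n_V = 1 − X; n_R = 2X.
n_T = Σnᵢ = 1 + X.
With p_i = (n_i/n_T)P, K_p = p_R^2 / (p_V).
Equating to 4.88 atm and solving on 0 < X < 1: X = 0.693.
Then n_V = 0.307, n_T = 1.69, so y_V = 0.181.

y_V = 0.181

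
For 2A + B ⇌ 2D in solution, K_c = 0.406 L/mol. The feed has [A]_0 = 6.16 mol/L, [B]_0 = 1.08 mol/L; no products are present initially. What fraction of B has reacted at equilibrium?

Let X = conversion of B; extent ξ = 1.08·X mol/L.
Concentrations: [A] = 6.16 − 2.16X; [B] = 1.08 − 1.08X; [D] = 2.16X.
K_c = [D]^2 / ([A]^2 [B]).
Setting equal to 0.406 and solving for X on (0,1) gives X = 0.730.

X = 0.730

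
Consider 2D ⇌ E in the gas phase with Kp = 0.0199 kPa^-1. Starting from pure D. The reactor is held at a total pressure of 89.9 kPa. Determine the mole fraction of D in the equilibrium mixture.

y_D = 0.519

Take 1 mol D as basis and let X be its fractional conversion, so ξ = 0.5X.
Species balance: n_D = 1 − X; n_E = 0.5X.
Summing: n_T = 1 − 0.5X.
Mole fractions y_i = n_i/n_T; Kp = p_E / (p_D^2) with p_i = y_i·P.
Substituting and setting equal to 0.0199 kPa^-1 gives a polynomial in X; the root in (0,1) is X = 0.650.
Then n_D = 0.35, n_T = 0.675, so y_D = 0.519.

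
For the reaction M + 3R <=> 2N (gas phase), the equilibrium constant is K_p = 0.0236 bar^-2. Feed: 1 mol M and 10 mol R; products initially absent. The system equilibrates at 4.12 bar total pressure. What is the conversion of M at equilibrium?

X = 0.531

Take 1 mol M as basis and let X be its fractional conversion, so ξ = X.
Moles: n_M = 1 − X; n_R = 10 − 3X; n_N = 2X.
Summing: n_T = 11 − 2X.
y_i = n_i/n_T, p_i = y_i·P. K_p = p_N^2 / (p_M p_R^3).
This yields a degree-4 equation in X; solving on (0,1), X = 0.531.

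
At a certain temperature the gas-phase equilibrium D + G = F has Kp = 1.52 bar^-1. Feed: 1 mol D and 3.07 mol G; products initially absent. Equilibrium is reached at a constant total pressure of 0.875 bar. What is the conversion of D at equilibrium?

Let X = conversion of D (basis 1 mol D); extent of reaction ξ = X.
At extent ξ: n_D = 1 − X; n_G = 3.07 − X; n_F = X.
Total moles n_T = 4.07 − X.
With p_i = (n_i/n_T)P, Kp = p_F / (p_D p_G).
This yields a degree-2 equation in X; solving on (0,1), X = 0.489.

X = 0.489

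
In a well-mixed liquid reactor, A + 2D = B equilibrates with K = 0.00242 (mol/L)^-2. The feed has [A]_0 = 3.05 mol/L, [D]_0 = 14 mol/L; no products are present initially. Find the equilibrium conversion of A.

X = 0.270

Let X = conversion of A; extent ξ = 3.05·X mol/L.
Concentrations: [A] = 3.05 − 3.05X; [D] = 14 − 6.1X; [B] = 3.05X.
K = [B] / ([A] [D]^2).
Solving K = 0.00242 for X ∈ (0,1): X = 0.270.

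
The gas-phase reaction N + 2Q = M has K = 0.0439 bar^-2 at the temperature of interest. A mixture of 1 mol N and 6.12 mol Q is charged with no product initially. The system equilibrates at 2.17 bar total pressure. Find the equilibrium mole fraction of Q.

y_Q = 0.854

Basis: 1 mol N initially; let X = conversion of N. Extent ξ = X.
At extent ξ: n_N = 1 − X; n_Q = 6.12 − 2X; n_M = X.
n_T = Σnᵢ = 7.12 − 2X.
With p_i = (n_i/n_T)P, K = p_M / (p_N p_Q^2).
Equating to 0.0439 bar^-2 and solving on 0 < X < 1: X = 0.131.
Then n_Q = 5.86, n_T = 6.86, so y_Q = 0.854.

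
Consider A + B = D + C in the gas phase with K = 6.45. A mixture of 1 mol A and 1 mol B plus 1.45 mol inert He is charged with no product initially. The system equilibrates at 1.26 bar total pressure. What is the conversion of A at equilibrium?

Basis: 1 mol A initially; let X = conversion of A. Extent ξ = X.
Mole table: n_A = 1 − X; n_B = 1 − X; n_D = X; n_C = X; n_I = 1.45 (inert).
n_T stays at 3.45 (no change in mole number).
y_i = n_i/n_T, p_i = y_i·P. K = p_D p_C / (p_A p_B).
This yields a degree-2 equation in X; solving on (0,1), X = 0.717.

X = 0.717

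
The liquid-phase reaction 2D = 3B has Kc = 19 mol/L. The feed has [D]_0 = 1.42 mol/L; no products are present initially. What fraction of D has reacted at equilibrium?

X = 0.704

Let X = conversion of D; extent ξ = 1.42X/2 mol/L.
Concentrations: [D] = 1.42 − 1.42X; [B] = 2.13X.
Kc = [B]^3 / ([D]^2).
Solving Kc = 19 for X ∈ (0,1): X = 0.704.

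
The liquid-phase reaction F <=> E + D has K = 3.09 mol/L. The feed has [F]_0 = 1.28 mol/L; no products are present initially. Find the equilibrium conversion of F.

X = 0.760

Let X = conversion of F; extent ξ = 1.28·X mol/L.
Concentrations: [F] = 1.28 − 1.28X; [E] = 1.28X; [D] = 1.28X.
K = [E] [D] / ([F]).
Setting equal to 3.09 and solving for X on (0,1) gives X = 0.760.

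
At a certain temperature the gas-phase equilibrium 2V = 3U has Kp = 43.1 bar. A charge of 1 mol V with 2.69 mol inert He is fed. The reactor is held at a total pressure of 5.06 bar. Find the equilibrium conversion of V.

Take 1 mol V as basis and let X be its fractional conversion, so ξ = 0.5X.
At extent ξ: n_V = 1 − X; n_U = 1.5X; n_I = 2.69 (inert).
Summing: n_T = 3.69 + 0.5X.
With p_i = (n_i/n_T)P, Kp = p_U^3 / (p_V^2).
Substituting and setting equal to 43.1 bar gives a polynomial in X; the root in (0,1) is X = 0.784.

X = 0.784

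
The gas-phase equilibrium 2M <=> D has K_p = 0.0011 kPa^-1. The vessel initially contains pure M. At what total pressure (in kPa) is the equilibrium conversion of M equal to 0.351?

P = 312 kPa

Take 1 mol M as basis and let X be its fractional conversion, so ξ = 0.5X.
Mole table: n_M = 1 − X; n_D = 0.5X.
Total moles n_T = 1 − 0.5X.
K_p = p_D / (p_M^2) with p_i = (n_i/n_T)·P.
At X = 0.351: the mole-fraction product g(X) = Π y_i^ν_i = 0.3435. Since K_p = g(X)·P^{-1}, P = (g/K_p)^(1/1) = (0.3435/0.0011)^(1/1) = 312 kPa.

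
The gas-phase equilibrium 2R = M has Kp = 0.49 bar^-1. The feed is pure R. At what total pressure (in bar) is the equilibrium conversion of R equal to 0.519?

P = 1.7 bar

Basis: 1 mol R initially; let X = conversion of R. Extent ξ = 0.5X.
Moles: n_R = 1 − X; n_M = 0.5X.
n_T = Σnᵢ = 1 − 0.5X.
Kp = p_M / (p_R^2) with p_i = (n_i/n_T)·P.
At X = 0.519: the mole-fraction product g(X) = Π y_i^ν_i = 0.8306. Since Kp = g(X)·P^{-1}, P = (g/Kp)^(1/1) = (0.8306/0.49)^(1/1) = 1.7 bar.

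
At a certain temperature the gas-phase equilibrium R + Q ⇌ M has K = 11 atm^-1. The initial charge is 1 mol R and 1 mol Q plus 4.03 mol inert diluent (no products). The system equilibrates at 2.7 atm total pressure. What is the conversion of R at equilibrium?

X = 0.656

Let X = conversion of R (basis 1 mol R); extent of reaction ξ = X.
At extent ξ: n_R = 1 − X; n_Q = 1 − X; n_M = X; n_I = 4.03 (inert).
Summing: n_T = 6.03 − X.
Mole fractions y_i = n_i/n_T; K = p_M / (p_R p_Q) with p_i = y_i·P.
Equating to 11 atm^-1 and solving on 0 < X < 1: X = 0.656.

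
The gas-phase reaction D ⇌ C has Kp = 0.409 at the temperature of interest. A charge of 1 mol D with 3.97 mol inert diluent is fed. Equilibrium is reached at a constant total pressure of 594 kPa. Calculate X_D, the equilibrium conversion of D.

Let X = conversion of D (basis 1 mol D); extent of reaction ξ = X.
Moles: n_D = 1 − X; n_C = X; n_I = 3.97 (inert).
Total moles n_T = 4.97 (Δν = 0, constant).
With p_i = (n_i/n_T)P, Kp = p_C / (p_D).
Substituting and setting equal to 0.409 gives a polynomial in X; the root in (0,1) is X = 0.290.

X = 0.290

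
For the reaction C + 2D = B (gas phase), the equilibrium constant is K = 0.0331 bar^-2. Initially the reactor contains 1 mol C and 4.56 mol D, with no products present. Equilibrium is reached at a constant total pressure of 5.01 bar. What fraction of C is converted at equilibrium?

Basis: 1 mol C initially; let X = conversion of C. Extent ξ = X.
At extent ξ: n_C = 1 − X; n_D = 4.56 − 2X; n_B = X.
Summing: n_T = 5.56 − 2X.
y_i = n_i/n_T, p_i = y_i·P. K = p_B / (p_C p_D^2).
This yields a degree-3 equation in X; solving on (0,1), X = 0.344.

X = 0.344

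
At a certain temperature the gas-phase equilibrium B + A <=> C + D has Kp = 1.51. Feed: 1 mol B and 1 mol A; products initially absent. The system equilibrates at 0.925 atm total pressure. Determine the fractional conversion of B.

X = 0.551

Basis: 1 mol B initially; let X = conversion of B. Extent ξ = X.
Moles: n_B = 1 − X; n_A = 1 − X; n_C = X; n_D = X.
Total moles n_T = 2 (Δν = 0, constant).
Mole fractions y_i = n_i/n_T; Kp = p_C p_D / (p_B p_A) with p_i = y_i·P.
This yields a degree-2 equation in X; solving on (0,1), X = 0.551.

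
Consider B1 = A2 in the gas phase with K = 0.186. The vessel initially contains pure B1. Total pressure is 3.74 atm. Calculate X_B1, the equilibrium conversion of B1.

X = 0.157

Take 1 mol B1 as basis and let X be its fractional conversion, so ξ = X.
Moles: n_B1 = 1 − X; n_A2 = X.
n_T stays at 1 (no change in mole number).
y_i = n_i/n_T, p_i = y_i·P. K = p_A2 / (p_B1).
Substituting and setting equal to 0.186 gives a polynomial in X; the root in (0,1) is X = 0.157.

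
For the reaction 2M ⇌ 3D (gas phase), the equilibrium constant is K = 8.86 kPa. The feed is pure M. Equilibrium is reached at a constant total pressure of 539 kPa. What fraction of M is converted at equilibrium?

X = 0.155

Basis: 1 mol M initially; let X = conversion of M. Extent ξ = 0.5X.
At extent ξ: n_M = 1 − X; n_D = 1.5X.
Summing: n_T = 1 + 0.5X.
Mole fractions y_i = n_i/n_T; K = p_D^3 / (p_M^2) with p_i = y_i·P.
Equating to 8.86 kPa and solving on 0 < X < 1: X = 0.155.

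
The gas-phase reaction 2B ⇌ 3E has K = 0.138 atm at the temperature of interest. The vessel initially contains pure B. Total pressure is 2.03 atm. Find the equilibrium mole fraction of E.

Basis: 1 mol B initially; let X = conversion of B. Extent ξ = 0.5X.
Species balance: n_B = 1 − X; n_E = 1.5X.
Summing: n_T = 1 + 0.5X.
y_i = n_i/n_T, p_i = y_i·P. K = p_E^3 / (p_B^2).
This yields a degree-3 equation in X; solving on (0,1), X = 0.236.
Then n_E = 0.354, n_T = 1.12, so y_E = 0.317.

y_E = 0.317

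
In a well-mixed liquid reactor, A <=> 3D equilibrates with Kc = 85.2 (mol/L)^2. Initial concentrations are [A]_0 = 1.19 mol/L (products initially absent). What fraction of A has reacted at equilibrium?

Let X = conversion of A; extent ξ = 1.19·X mol/L.
Concentrations: [A] = 1.19 − 1.19X; [D] = 3.57X.
Kc = [D]^3 / ([A]).
Equating to 85.2 (mol/L)^2: the physical root is X = 0.784.

X = 0.784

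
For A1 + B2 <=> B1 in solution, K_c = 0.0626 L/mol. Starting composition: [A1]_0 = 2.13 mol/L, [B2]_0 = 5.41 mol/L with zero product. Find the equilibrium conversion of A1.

Let X = conversion of A1; extent ξ = 2.13·X mol/L.
Concentrations: [A1] = 2.13 − 2.13X; [B2] = 5.41 − 2.13X; [B1] = 2.13X.
K_c = [B1] / ([A1] [B2]).
Setting equal to 0.0626 and solving for X on (0,1) gives X = 0.235.

X = 0.235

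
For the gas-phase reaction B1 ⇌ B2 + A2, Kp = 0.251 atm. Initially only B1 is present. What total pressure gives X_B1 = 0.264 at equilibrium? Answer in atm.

Take 1 mol B1 as basis and let X be its fractional conversion, so ξ = X.
Moles: n_B1 = 1 − X; n_B2 = X; n_A2 = X.
Total moles n_T = 1 + X.
Kp = p_B2 p_A2 / (p_B1) with p_i = (n_i/n_T)·P.
At X = 0.264: the mole-fraction product g(X) = Π y_i^ν_i = 0.07492. Since Kp = g(X)·P^{1}, P = (Kp/g)^(1/1) = (0.251/0.07492)^(1/1) = 3.35 atm.

P = 3.35 atm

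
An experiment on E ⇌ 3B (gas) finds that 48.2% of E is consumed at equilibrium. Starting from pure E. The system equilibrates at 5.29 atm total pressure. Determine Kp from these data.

Kp = 42.3 atm^2

Basis: 1 mol E initially; let X = conversion of E. Extent ξ = X.
Species balance: n_E = 1 − X; n_B = 3X.
Summing: n_T = 1 + 2X.
At X = 0.482: n_E = 0.518, n_B = 1.45, n_T = 1.96.
p_i = (n_i/n_T)·P. Kp = p_B^3 / (p_E) = 42.3 atm^2.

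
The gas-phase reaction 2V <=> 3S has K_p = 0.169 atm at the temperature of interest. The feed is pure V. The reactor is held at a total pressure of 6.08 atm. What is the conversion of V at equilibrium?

X = 0.182

Let X = conversion of V (basis 1 mol V); extent of reaction ξ = 0.5X.
At extent ξ: n_V = 1 − X; n_S = 1.5X.
Total moles n_T = 1 + 0.5X.
Mole fractions y_i = n_i/n_T; K_p = p_S^3 / (p_V^2) with p_i = y_i·P.
Setting this equal to 0.169 atm and taking the physical root (0 < X < 1) gives X = 0.182.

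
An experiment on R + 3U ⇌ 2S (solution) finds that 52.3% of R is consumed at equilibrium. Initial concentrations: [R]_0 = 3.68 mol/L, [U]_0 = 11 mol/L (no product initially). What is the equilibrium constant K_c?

K_c = 0.0591 (mol/L)^-2

Let X = conversion of R.
Concentrations: [R] = 3.68 − 3.68X; [U] = 11 − 11X; [S] = 7.36X.
At X = 0.523: [R] = 1.76, [U] = 5.23, [S] = 3.85.
K_c = [S]^2 / ([R] [U]^3) = 0.0591 (mol/L)^-2.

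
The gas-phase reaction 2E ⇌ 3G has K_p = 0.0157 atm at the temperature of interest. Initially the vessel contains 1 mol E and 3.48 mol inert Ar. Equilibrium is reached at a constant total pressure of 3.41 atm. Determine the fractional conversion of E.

Let X = conversion of E (basis 1 mol E); extent of reaction ξ = 0.5X.
At extent ξ: n_E = 1 − X; n_G = 1.5X; n_I = 3.48 (inert).
Summing: n_T = 4.48 + 0.5X.
y_i = n_i/n_T, p_i = y_i·P. K_p = p_G^3 / (p_E^2).
This yields a degree-3 equation in X; solving on (0,1), X = 0.163.

X = 0.163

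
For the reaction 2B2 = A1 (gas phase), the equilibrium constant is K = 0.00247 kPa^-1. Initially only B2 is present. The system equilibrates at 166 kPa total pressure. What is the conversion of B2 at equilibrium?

X = 0.385

Basis: 1 mol B2 initially; let X = conversion of B2. Extent ξ = 0.5X.
Mole table: n_B2 = 1 − X; n_A1 = 0.5X.
Summing: n_T = 1 − 0.5X.
Mole fractions y_i = n_i/n_T; K = p_A1 / (p_B2^2) with p_i = y_i·P.
Equating to 0.00247 kPa^-1 and solving on 0 < X < 1: X = 0.385.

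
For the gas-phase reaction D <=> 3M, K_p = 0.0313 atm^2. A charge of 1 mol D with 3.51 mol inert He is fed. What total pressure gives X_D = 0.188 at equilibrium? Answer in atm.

P = 1.84 atm

Take 1 mol D as basis and let X be its fractional conversion, so ξ = X.
Moles: n_D = 1 − X; n_M = 3X; n_I = 3.51 (inert).
Summing: n_T = 4.51 + 2X.
K_p = p_M^3 / (p_D) with p_i = (n_i/n_T)·P.
At X = 0.188: the mole-fraction product g(X) = Π y_i^ν_i = 0.009255. Since K_p = g(X)·P^{2}, P = (K_p/g)^(1/2) = (0.0313/0.009255)^(1/2) = 1.84 atm.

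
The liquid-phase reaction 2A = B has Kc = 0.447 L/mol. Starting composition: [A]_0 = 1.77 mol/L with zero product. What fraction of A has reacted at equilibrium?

X = 0.461

Let X = conversion of A; extent ξ = 1.77X/2 mol/L.
Concentrations: [A] = 1.77 − 1.77X; [B] = 0.885X.
Kc = [B] / ([A]^2).
Solving Kc = 0.447 for X ∈ (0,1): X = 0.461.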